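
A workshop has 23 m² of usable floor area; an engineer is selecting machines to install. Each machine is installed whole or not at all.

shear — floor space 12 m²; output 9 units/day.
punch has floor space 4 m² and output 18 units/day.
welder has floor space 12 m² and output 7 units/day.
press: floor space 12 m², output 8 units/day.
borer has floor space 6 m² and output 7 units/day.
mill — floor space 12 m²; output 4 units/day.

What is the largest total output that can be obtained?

34

This is a 0-1 knapsack instance.
Allowing fractional choices, the relaxed optimum would be about 34.7, but machines are indivisible.
punch + press + borer: floor space 4 + 12 + 6 = 22 ≤ 23, output 18 + 8 + 7 = 33.
shear + punch + borer: floor space 12 + 4 + 6 = 22 ≤ 23, output 9 + 18 + 7 = 34.
punch + welder + borer: floor space 4 + 12 + 6 = 22 ≤ 23, output 18 + 7 + 7 = 32.
Best is shear, punch, and borer with total output 34.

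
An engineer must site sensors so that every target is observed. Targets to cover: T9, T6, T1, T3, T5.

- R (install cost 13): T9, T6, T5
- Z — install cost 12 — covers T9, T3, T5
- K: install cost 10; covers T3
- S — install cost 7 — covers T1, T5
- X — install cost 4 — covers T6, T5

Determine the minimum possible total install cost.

23

Choose Z, S, and X: together they cover T9, T6, T1, T3, T5 — every target.
Total install cost: 12 + 7 + 4 = 23.
No cover costs less than 23.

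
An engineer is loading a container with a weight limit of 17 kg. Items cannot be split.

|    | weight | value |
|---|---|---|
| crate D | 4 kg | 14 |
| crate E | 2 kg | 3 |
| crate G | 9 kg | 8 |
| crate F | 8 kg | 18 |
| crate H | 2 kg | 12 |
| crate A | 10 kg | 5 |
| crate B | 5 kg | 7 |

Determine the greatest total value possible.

Allowing fractional choices, the relaxed optimum would be about 48.4, but items are indivisible.
crate E + crate F + crate H + crate B: weight 2 + 8 + 2 + 5 = 17 ≤ 17, value 3 + 18 + 12 + 7 = 40.
crate D + crate E + crate F + crate H: weight 4 + 2 + 8 + 2 = 16 ≤ 17, value 14 + 3 + 18 + 12 = 47.
crate D + crate F + crate H: weight 4 + 8 + 2 = 14 ≤ 17, value 14 + 18 + 12 = 44.
Best is crate D, crate E, crate F, and crate H with total value 47.

47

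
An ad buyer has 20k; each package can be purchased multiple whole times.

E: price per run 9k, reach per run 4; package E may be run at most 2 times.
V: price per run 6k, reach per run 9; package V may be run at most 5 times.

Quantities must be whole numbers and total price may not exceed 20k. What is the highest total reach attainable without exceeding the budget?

V has the best ratio (9/6); taking only V gives at most 3×9 = 27 (stopped by the price limit).
Optimal: 3×V: price 18 ≤ 20, reach 3·9 = 27.

27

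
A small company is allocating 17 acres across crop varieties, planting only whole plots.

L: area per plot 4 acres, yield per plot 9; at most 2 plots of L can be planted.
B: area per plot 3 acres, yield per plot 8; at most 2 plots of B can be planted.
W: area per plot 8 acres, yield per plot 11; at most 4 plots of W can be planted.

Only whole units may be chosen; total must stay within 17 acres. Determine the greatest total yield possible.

2×L and 2×B: area 14 ≤ 17, yield 2·9 + 2·8 = 34.
2×L and 1×W: area 16 ≤ 17, yield 2·9 + 1·11 = 29.
Best is 34.

34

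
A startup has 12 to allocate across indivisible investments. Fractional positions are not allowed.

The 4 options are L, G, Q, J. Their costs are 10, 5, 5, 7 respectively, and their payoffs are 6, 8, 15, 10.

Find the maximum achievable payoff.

25

G + J: cost 5 + 7 = 12 ≤ 12, payoff 8 + 10 = 18.
G + Q: cost 5 + 5 = 10 ≤ 12, payoff 8 + 15 = 23.
Q + J: cost 5 + 7 = 12 ≤ 12, payoff 15 + 10 = 25.
Best is Q and J with total payoff 25.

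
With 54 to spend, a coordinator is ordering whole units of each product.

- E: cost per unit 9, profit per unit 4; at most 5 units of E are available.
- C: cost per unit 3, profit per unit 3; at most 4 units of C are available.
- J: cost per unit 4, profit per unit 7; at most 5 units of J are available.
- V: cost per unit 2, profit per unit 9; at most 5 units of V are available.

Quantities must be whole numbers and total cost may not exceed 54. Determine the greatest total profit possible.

96

This is a bounded integer knapsack.
Take 1×E, 4×C, 5×J, and 5×V: cost 51 ≤ 54, profit 1·4 + 4·3 + 5·7 + 5·9 = 96.
V has the best ratio (9/2) and is taken to its limit of 5; remaining capacity is filled optimally with the others.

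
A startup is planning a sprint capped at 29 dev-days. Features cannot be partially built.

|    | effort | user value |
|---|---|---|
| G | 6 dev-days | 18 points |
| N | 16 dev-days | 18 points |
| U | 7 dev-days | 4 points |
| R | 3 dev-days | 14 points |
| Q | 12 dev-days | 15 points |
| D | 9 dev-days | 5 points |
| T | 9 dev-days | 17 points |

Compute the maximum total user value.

G + R + D + T: effort 6 + 3 + 9 + 9 = 27 ≤ 29, user value 18 + 14 + 5 + 17 = 54.
G + U + R + T: effort 6 + 7 + 3 + 9 = 25 ≤ 29, user value 18 + 4 + 14 + 17 = 53.
Best is G, R, D, and T with total user value 54.

54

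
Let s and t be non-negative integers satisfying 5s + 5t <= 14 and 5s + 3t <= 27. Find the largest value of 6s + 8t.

The continuous relaxation peaks at (0, 2.8) with value 22.40; rounding to a feasible lattice point costs some objective.
(s,t)=(0,2): 5·0+5·2=10≤14, 5·0+3·2=6≤27, objective 16.
(s,t)=(1,1): 5·1+5·1=10≤14, 5·1+3·1=8≤27, objective 14.
(s,t)=(0,1): 5·0+5·1=5≤14, 5·0+3·1=3≤27, objective 8.
No feasible integer point exceeds 16.

16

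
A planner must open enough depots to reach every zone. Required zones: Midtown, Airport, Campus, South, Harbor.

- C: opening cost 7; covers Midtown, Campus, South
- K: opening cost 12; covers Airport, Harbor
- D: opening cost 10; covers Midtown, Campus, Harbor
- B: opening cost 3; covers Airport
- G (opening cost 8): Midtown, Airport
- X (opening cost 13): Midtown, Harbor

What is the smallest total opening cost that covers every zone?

19

This is an integer covering problem.
The greedy cost-per-new-zone heuristic would pick C, B, and D for 20, but a cheaper cover exists.
Choose C and K: together they cover Midtown, Airport, Campus, South, Harbor — every zone.
Total opening cost: 7 + 12 = 19.
No cover costs less than 19.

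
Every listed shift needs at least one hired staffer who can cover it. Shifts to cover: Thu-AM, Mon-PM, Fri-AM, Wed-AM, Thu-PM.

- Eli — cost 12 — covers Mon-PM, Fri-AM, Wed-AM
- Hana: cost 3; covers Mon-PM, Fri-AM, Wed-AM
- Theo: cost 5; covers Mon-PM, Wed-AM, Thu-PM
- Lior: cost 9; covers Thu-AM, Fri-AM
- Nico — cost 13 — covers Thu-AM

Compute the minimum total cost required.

This is an integer covering problem.
Choose Theo and Lior: together they cover Thu-AM, Mon-PM, Fri-AM, Wed-AM, Thu-PM — every shift.
Total cost: 5 + 9 = 14.

14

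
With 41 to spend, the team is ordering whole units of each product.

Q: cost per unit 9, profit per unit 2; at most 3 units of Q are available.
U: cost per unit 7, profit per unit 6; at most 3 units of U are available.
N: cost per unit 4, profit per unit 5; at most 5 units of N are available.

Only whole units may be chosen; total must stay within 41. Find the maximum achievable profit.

This is a bounded integer knapsack.
N has the best ratio (5/4); taking only N gives at most 5×5 = 25 (stopped by the supply cap of 5).
Mixing does better — 3×U and 5×N: cost 41 ≤ 41, profit 3·6 + 5·5 = 43.

43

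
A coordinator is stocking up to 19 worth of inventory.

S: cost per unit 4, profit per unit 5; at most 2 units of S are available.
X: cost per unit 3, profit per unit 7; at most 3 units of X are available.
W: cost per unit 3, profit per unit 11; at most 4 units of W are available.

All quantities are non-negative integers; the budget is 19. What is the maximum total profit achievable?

58

W has the best ratio (11/3); taking only W gives at most 4×11 = 44 (stopped by the supply cap of 4).
Mixing does better — 2×X and 4×W: cost 18 ≤ 19, profit 2·7 + 4·11 = 58.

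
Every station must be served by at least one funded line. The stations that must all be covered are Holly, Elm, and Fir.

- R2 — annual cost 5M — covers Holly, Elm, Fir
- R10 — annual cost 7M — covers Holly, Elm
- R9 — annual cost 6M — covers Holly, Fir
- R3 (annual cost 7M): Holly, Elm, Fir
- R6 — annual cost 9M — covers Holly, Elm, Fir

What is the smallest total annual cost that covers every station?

5

R2 alone covers Holly, Elm, Fir — every station.
Total annual cost: 5.
No cover costs less than 5.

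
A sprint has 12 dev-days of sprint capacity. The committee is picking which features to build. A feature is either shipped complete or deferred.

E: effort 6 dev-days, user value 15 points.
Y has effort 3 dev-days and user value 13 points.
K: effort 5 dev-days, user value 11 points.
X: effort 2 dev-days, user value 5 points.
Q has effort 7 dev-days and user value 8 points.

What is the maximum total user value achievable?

33

Allowing fractional choices, the relaxed optimum would be about 35.2, but features are indivisible.
E + Y + X: effort 6 + 3 + 2 = 11 ≤ 12, user value 15 + 13 + 5 = 33.
Y + K + X: effort 3 + 5 + 2 = 10 ≤ 12, user value 13 + 11 + 5 = 29.
E + Y: effort 6 + 3 = 9 ≤ 12, user value 15 + 13 = 28.
Best is E, Y, and X with total user value 33.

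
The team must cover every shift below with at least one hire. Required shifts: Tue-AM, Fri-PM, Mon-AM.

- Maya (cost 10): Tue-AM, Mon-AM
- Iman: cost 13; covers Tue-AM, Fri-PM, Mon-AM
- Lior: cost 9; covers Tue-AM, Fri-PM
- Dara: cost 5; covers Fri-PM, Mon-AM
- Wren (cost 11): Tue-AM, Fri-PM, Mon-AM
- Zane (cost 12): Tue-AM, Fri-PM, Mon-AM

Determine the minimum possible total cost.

The greedy cost-per-new-shift heuristic would pick Dara and Lior for 14, but a cheaper cover exists.
Wren alone covers Tue-AM, Fri-PM, Mon-AM — every shift.
Total cost: 11.
No cover costs less than 11.

11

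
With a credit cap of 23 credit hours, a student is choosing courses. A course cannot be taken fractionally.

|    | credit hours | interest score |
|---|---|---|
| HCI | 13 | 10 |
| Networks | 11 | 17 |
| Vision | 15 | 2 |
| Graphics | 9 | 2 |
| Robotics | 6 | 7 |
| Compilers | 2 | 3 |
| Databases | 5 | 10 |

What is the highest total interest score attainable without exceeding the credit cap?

34

Allowing fractional choices, the relaxed optimum would be about 35.8, but courses are indivisible.
Networks + Robotics + Databases: credit hours 11 + 6 + 5 = 22 ≤ 23, interest score 17 + 7 + 10 = 34.
Networks + Databases: credit hours 11 + 5 = 16 ≤ 23, interest score 17 + 10 = 27.
Networks + Compilers + Databases: credit hours 11 + 2 + 5 = 18 ≤ 23, interest score 17 + 3 + 10 = 30.
Best is Networks, Robotics, and Databases with total interest score 34.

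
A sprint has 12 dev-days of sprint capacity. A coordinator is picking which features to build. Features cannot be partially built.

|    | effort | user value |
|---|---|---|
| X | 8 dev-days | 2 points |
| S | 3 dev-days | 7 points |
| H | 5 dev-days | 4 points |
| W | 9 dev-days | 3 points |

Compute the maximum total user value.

Allowing fractional choices, the relaxed optimum would be about 12.3, but features are indivisible.
X + S: effort 8 + 3 = 11 ≤ 12, user value 2 + 7 = 9.
S + H: effort 3 + 5 = 8 ≤ 12, user value 7 + 4 = 11.
S + W: effort 3 + 9 = 12 ≤ 12, user value 7 + 3 = 10.
Best is S and H with total user value 11.

11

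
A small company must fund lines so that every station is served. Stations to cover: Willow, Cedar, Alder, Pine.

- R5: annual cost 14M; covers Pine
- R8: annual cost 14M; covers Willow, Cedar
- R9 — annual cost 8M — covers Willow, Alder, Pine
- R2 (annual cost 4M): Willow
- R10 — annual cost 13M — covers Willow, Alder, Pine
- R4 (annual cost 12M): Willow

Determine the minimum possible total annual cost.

22

Choose R8 and R9: together they cover Willow, Cedar, Alder, Pine — every station.
Total annual cost: 14 + 8 = 22.
No cover costs less than 22.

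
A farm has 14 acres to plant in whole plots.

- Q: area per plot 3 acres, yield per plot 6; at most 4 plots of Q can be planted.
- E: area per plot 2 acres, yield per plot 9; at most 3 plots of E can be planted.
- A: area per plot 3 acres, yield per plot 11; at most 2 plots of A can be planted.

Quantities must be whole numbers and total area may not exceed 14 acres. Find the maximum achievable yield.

49

This is a bounded integer knapsack.
1×Q, 2×E, and 2×A: area 13 ≤ 14, yield 1·6 + 2·9 + 2·11 = 46.
3×E and 2×A: area 12 ≤ 14, yield 3·9 + 2·11 = 49.
Best is 49.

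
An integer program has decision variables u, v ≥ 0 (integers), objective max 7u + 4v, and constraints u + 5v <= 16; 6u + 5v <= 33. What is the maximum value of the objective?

(u,v)=(5,0) is feasible, giving 35.
(u,v)=(4,1) is feasible, giving 32.
The best lattice point is (5,0), giving 35.

35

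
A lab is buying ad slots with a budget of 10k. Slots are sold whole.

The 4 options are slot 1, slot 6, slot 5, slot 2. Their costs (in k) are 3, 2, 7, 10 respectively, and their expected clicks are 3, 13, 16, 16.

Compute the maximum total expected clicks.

Allowing fractional choices, the relaxed optimum would be about 30.6, but ad slots are indivisible.
slot 1 + slot 5: cost 3 + 7 = 10 ≤ 10, expected clicks 3 + 16 = 19.
slot 6 + slot 5: cost 2 + 7 = 9 ≤ 10, expected clicks 13 + 16 = 29.
slot 1 + slot 6: cost 3 + 2 = 5 ≤ 10, expected clicks 3 + 13 = 16.
Best is slot 6 and slot 5 with total expected clicks 29.

29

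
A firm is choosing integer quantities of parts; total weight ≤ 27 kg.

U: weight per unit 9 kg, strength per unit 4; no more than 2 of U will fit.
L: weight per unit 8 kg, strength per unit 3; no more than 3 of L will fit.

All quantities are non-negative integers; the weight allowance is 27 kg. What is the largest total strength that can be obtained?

U has the best ratio (4/9); taking only U gives at most 2×4 = 8 (stopped by the supply cap of 2).
Mixing does better — 2×U and 1×L: weight 26 ≤ 27, strength 2·4 + 1·3 = 11.

11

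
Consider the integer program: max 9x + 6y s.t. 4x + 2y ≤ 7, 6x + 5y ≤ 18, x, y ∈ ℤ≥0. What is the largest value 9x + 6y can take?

Relaxing integrality, the LP optimum is 21.00 at (x,y) = (0, 3.5), which is not an integer point.
(x,y)=(0,3): 4·0+2·3=6≤7, 6·0+5·3=15≤18, objective 18.
(x,y)=(0,2): 4·0+2·2=4≤7, 6·0+5·2=10≤18, objective 12.
No feasible integer point exceeds 18.

18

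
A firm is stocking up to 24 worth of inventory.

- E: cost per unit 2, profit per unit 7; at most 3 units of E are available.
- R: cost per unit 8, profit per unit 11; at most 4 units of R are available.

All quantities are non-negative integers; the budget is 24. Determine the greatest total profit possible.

This is a bounded integer knapsack.
Take 3×E and 2×R: cost 22 ≤ 24, profit 3·7 + 2·11 = 43.
E has the best ratio (7/2) and is taken to its limit of 3; remaining capacity is filled optimally with the others.

43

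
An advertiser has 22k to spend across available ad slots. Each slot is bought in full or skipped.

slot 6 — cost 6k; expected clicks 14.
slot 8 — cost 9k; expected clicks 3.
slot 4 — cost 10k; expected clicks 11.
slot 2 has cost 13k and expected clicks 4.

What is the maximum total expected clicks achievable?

25

Allowing fractional choices, the relaxed optimum would be about 27.0, but ad slots are indivisible.
slot 6 + slot 4: cost 6 + 10 = 16 ≤ 22, expected clicks 14 + 11 = 25.
slot 6 + slot 2: cost 6 + 13 = 19 ≤ 22, expected clicks 14 + 4 = 18.
Best is slot 6 and slot 4 with total expected clicks 25.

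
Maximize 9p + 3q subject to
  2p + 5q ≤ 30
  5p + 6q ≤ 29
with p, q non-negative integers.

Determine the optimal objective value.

(p,q)=(5,0): 2·5+5·0=10≤30, 5·5+6·0=25≤29, objective 45.
(p,q)=(4,1): 2·4+5·1=13≤30, 5·4+6·1=26≤29, objective 39.
(p,q)=(4,0): 2·4+5·0=8≤30, 5·4+6·0=20≤29, objective 36.
No feasible integer point exceeds 45.

45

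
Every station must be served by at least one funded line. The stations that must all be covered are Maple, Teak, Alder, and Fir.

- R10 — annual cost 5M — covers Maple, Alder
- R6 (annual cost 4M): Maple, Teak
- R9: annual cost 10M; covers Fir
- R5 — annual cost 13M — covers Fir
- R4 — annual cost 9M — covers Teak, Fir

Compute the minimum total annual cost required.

14

This is a weighted set-cover instance.
The greedy cost-per-new-station heuristic would pick R6, R10, and R4 for 18, but a cheaper cover exists.
Choose R10 and R4: together they cover Maple, Teak, Alder, Fir — every station.
Total annual cost: 5 + 9 = 14.
No cover costs less than 14.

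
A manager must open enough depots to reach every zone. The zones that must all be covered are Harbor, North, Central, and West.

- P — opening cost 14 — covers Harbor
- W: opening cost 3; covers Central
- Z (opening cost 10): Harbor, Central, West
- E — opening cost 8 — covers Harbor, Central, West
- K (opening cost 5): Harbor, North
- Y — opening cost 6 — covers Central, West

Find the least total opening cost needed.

11

Choose K and Y: together they cover Harbor, North, Central, West — every zone.
Total opening cost: 5 + 6 = 11.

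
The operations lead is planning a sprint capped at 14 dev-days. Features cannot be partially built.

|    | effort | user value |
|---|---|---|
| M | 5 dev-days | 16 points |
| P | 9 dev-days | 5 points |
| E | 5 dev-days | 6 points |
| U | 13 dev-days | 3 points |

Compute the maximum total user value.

22

Allowing fractional choices, the relaxed optimum would be about 24.2, but features are indivisible.
M + P: effort 5 + 9 = 14 ≤ 14, user value 16 + 5 = 21.
M: effort 5 ≤ 14, user value 16.
M + E: effort 5 + 5 = 10 ≤ 14, user value 16 + 6 = 22.
Best is M and E with total user value 22.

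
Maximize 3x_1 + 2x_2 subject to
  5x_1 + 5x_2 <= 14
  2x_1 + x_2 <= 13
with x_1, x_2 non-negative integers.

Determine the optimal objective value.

Relaxing integrality, the LP optimum is 8.40 at (x_1,x_2) = (2.8, 0), which is not an integer point.
(x_1,x_2)=(2,0): 5·2+5·0=10≤14, 2·2+1·0=4≤13, objective 6.
(x_1,x_2)=(1,1): 5·1+5·1=10≤14, 2·1+1·1=3≤13, objective 5.
(x_1,x_2)=(1,0): 5·1+5·0=5≤14, 2·1+1·0=2≤13, objective 3.
The best lattice point is (2,0), giving 6.

6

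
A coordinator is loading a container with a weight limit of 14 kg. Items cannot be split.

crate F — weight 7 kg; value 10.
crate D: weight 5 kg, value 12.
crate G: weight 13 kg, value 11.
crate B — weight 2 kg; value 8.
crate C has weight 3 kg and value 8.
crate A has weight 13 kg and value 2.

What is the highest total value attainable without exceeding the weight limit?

Allowing fractional choices, the relaxed optimum would be about 33.7, but items are indivisible.
crate F + crate D + crate B: weight 7 + 5 + 2 = 14 ≤ 14, value 10 + 12 + 8 = 30.
crate D + crate B + crate C: weight 5 + 2 + 3 = 10 ≤ 14, value 12 + 8 + 8 = 28.
crate F + crate B + crate C: weight 7 + 2 + 3 = 12 ≤ 14, value 10 + 8 + 8 = 26.
Best is crate F, crate D, and crate B with total value 30.

30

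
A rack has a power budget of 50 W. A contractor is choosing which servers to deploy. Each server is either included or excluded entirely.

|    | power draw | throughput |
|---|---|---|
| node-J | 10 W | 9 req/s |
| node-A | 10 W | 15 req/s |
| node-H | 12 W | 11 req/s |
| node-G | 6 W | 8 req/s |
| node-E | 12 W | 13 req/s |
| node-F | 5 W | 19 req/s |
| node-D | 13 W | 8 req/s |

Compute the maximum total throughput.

67

node-J + node-A + node-H + node-E + node-F: power draw 10 + 10 + 12 + 12 + 5 = 49 ≤ 50, throughput 9 + 15 + 11 + 13 + 19 = 67.
node-A + node-H + node-G + node-E + node-F: power draw 10 + 12 + 6 + 12 + 5 = 45 ≤ 50, throughput 15 + 11 + 8 + 13 + 19 = 66.
Best is node-J, node-A, node-H, node-E, and node-F with total throughput 67.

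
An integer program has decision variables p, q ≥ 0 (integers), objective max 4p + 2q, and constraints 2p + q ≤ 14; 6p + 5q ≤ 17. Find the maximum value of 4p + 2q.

The continuous relaxation peaks at (2.83, 0) with value 11.33; rounding to a feasible lattice point costs some objective.
(p,q)=(2,1): 2·2+1·1=5≤14, 6·2+5·1=17≤17, objective 10.
(p,q)=(1,2): 2·1+1·2=4≤14, 6·1+5·2=16≤17, objective 8.
(p,q)=(2,0): 2·2+1·0=4≤14, 6·2+5·0=12≤17, objective 8.
Maximum is 10 at (p,q)=(2,1).

10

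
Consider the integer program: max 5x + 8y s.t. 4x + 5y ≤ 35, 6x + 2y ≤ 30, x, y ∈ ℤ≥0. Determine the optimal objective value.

(x,y)=(0,7): 4·0+5·7=35≤35, 6·0+2·7=14≤30, objective 56.
(x,y)=(1,6): 4·1+5·6=34≤35, 6·1+2·6=18≤30, objective 53.
(x,y)=(0,6): 4·0+5·6=30≤35, 6·0+2·6=12≤30, objective 48.
No feasible integer point exceeds 56.

56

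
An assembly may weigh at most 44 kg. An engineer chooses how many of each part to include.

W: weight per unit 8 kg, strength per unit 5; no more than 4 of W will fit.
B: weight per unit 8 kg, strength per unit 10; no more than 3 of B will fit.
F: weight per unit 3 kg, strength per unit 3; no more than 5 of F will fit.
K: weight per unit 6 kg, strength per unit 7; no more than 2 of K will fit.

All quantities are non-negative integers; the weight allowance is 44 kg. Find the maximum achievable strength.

50

3×B, 2×F, and 2×K: weight 42 ≤ 44, strength 3·10 + 2·3 + 2·7 = 50.
2×B, 5×F, and 2×K: weight 43 ≤ 44, strength 2·10 + 5·3 + 2·7 = 49.
Best is 50.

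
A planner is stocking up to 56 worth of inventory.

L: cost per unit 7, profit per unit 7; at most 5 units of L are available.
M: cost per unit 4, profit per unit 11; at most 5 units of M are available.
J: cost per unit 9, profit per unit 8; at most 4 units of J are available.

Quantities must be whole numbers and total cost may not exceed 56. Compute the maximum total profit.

90

This is a bounded integer knapsack.
Take 5×L and 5×M: cost 55 ≤ 56, profit 5·7 + 5·11 = 90.
M has the best ratio (11/4) and is taken to its limit of 5; remaining capacity is filled optimally with the others.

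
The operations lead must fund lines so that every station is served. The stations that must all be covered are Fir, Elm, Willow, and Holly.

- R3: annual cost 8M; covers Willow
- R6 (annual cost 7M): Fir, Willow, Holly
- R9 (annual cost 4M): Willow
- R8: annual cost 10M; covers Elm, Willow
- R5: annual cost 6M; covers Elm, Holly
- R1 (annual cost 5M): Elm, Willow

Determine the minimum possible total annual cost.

This is a weighted set-cover instance.
Choose R6 and R1: together they cover Fir, Elm, Willow, Holly — every station.
Total annual cost: 7 + 5 = 12.
No cover costs less than 12.

12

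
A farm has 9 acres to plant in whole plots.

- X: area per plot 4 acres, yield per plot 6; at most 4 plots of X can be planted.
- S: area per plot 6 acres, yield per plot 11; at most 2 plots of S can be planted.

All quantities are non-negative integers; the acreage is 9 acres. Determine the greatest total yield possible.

1×S: area 6 ≤ 9, yield 1·11 = 11.
2×X: area 8 ≤ 9, yield 2·6 = 12.
Best is 12.

12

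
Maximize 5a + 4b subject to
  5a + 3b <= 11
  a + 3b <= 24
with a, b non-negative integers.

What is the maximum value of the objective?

13

The continuous relaxation peaks at (0, 3.67) with value 14.67; rounding to a feasible lattice point costs some objective.
(a,b)=(1,2): 5·1+3·2=11≤11, 1·1+3·2=7≤24, objective 13.
(a,b)=(0,3): 5·0+3·3=9≤11, 1·0+3·3=9≤24, objective 12.
(a,b)=(1,1): 5·1+3·1=8≤11, 1·1+3·1=4≤24, objective 9.
(a,b)=(0,2): 5·0+3·2=6≤11, 1·0+3·2=6≤24, objective 8.
The best lattice point is (1,2), giving 13.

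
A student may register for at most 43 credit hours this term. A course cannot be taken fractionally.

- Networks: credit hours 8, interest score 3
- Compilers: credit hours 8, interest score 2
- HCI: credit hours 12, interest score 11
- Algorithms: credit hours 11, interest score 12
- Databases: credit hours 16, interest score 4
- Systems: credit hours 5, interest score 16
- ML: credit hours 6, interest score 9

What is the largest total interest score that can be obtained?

Take Networks, HCI, Algorithms, Systems, and ML: credit hours 8 + 12 + 11 + 5 + 6 = 42 ≤ 43, interest score 3 + 11 + 12 + 16 + 9 = 51.
No other feasible combination does better.

51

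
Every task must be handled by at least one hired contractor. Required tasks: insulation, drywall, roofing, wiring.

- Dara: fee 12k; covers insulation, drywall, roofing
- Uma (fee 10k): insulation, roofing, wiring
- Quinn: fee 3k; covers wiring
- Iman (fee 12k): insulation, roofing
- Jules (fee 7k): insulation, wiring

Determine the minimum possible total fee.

This is an integer covering problem.
Choose Dara and Quinn: together they cover insulation, drywall, roofing, wiring — every task.
Total fee: 12 + 3 = 15.
No cover costs less than 15.

15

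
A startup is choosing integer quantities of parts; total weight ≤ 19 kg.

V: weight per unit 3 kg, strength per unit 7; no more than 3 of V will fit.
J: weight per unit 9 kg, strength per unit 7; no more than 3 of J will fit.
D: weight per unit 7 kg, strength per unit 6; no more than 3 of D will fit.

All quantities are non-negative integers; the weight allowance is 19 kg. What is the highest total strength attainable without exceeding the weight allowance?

28

V has the best ratio (7/3); taking only V gives at most 3×7 = 21 (stopped by the supply cap of 3).
Mixing does better — 3×V and 1×J: weight 18 ≤ 19, strength 3·7 + 1·7 = 28.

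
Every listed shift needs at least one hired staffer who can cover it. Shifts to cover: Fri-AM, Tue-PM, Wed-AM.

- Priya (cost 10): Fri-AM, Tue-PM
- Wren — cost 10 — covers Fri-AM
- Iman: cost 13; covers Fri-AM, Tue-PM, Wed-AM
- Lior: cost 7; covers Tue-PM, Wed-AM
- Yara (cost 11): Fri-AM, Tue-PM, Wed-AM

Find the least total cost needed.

11

This is an integer covering problem.
The greedy cost-per-new-shift heuristic would pick Lior and Priya for 17, but a cheaper cover exists.
Yara alone covers Fri-AM, Tue-PM, Wed-AM — every shift.
Total cost: 11.
No cover costs less than 11.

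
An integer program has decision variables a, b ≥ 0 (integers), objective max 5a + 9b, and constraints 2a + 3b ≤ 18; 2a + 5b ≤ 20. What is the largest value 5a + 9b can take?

45

The continuous relaxation peaks at (7.5, 1) with value 46.50; rounding to a feasible lattice point costs some objective.
(a,b)=(9,0) is feasible, giving 45.
(a,b)=(7,1) is feasible, giving 44.
The best lattice point is (9,0), giving 45.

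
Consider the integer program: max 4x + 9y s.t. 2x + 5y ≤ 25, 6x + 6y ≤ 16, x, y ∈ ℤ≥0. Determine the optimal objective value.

Relaxing integrality, the LP optimum is 24.00 at (x,y) = (0, 2.67), which is not an integer point.
(x,y)=(0,2): 2·0+5·2=10≤25, 6·0+6·2=12≤16, objective 18.
(x,y)=(1,1): 2·1+5·1=7≤25, 6·1+6·1=12≤16, objective 13.
(x,y)=(0,1): 2·0+5·1=5≤25, 6·0+6·1=6≤16, objective 9.
The best lattice point is (0,2), giving 18.

18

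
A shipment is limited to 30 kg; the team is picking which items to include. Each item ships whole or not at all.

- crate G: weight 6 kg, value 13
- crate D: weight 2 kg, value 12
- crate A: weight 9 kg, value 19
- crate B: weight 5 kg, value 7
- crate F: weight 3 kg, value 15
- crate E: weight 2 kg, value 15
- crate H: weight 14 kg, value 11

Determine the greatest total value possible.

81

Take crate G, crate D, crate A, crate B, crate F, and crate E: weight 6 + 2 + 9 + 5 + 3 + 2 = 27 ≤ 30, value 13 + 12 + 19 + 7 + 15 + 15 = 81.
No other feasible combination does better.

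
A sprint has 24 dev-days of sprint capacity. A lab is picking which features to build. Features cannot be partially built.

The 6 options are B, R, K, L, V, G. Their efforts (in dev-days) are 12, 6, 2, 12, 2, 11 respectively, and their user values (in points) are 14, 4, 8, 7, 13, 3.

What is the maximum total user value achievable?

39

B + K + V: effort 12 + 2 + 2 = 16 ≤ 24, user value 14 + 8 + 13 = 35.
R + K + L + V: effort 6 + 2 + 12 + 2 = 22 ≤ 24, user value 4 + 8 + 7 + 13 = 32.
B + R + K + V: effort 12 + 6 + 2 + 2 = 22 ≤ 24, user value 14 + 4 + 8 + 13 = 39.
Best is B, R, K, and V with total user value 39.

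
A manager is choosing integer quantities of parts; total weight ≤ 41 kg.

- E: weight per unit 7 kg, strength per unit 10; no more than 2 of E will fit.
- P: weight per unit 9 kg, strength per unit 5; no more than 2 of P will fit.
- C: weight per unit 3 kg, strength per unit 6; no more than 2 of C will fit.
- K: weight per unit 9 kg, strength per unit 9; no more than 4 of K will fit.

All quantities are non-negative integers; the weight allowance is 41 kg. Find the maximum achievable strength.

C has the best ratio (6/3); taking only C gives at most 2×6 = 12 (stopped by the supply cap of 2).
Mixing does better — 2×E, 2×C, and 2×K: weight 38 ≤ 41, strength 2·10 + 2·6 + 2·9 = 50.

50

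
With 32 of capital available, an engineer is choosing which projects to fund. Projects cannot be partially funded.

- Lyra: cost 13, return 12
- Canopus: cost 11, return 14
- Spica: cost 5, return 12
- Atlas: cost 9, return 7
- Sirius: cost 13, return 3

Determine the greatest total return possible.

38

This is an integer program with binary decision variables.
Lyra + Canopus + Spica: cost 13 + 11 + 5 = 29 ≤ 32, return 12 + 14 + 12 = 38.
Lyra + Spica + Atlas: cost 13 + 5 + 9 = 27 ≤ 32, return 12 + 12 + 7 = 31.
Canopus + Spica + Atlas: cost 11 + 5 + 9 = 25 ≤ 32, return 14 + 12 + 7 = 33.
Best is Lyra, Canopus, and Spica with total return 38.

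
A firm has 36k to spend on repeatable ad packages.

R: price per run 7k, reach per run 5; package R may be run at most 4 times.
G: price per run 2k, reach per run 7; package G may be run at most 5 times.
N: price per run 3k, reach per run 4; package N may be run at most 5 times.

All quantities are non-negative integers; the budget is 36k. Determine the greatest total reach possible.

61

2×R, 5×G, and 4×N: price 36 ≤ 36, reach 2·5 + 5·7 + 4·4 = 61.
1×R, 5×G, and 5×N: price 32 ≤ 36, reach 1·5 + 5·7 + 5·4 = 60.
Best is 61.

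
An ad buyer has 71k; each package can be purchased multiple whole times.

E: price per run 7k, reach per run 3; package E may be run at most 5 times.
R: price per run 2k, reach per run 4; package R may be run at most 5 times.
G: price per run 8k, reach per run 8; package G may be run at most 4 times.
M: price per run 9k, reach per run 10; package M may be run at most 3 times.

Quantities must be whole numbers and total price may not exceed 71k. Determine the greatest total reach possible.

This is a bounded integer knapsack.
5×R, 4×G, and 3×M: price 69 ≤ 71, reach 5·4 + 4·8 + 3·10 = 82.
4×R, 4×G, and 3×M: price 67 ≤ 71, reach 4·4 + 4·8 + 3·10 = 78.
Best is 82.

82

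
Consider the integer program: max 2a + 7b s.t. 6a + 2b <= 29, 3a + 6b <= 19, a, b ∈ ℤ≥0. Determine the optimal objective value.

21

Relaxing integrality, the LP optimum is 22.17 at (a,b) = (0, 3.17), which is not an integer point.
(a,b)=(0,3): 6·0+2·3=6≤29, 3·0+6·3=18≤19, objective 21.
(a,b)=(1,2): 6·1+2·2=10≤29, 3·1+6·2=15≤19, objective 16.
(a,b)=(0,2): 6·0+2·2=4≤29, 3·0+6·2=12≤19, objective 14.
The best lattice point is (0,3), giving 21.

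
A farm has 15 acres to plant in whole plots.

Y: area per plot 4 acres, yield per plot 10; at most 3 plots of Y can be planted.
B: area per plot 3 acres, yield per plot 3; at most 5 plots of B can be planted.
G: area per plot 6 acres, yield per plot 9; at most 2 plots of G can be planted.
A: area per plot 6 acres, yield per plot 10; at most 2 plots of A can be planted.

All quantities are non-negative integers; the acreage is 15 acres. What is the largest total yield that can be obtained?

33

Y has the best ratio (10/4); taking only Y gives at most 3×10 = 30 (stopped by the area limit).
Mixing does better — 3×Y and 1×B: area 15 ≤ 15, yield 3·10 + 1·3 = 33.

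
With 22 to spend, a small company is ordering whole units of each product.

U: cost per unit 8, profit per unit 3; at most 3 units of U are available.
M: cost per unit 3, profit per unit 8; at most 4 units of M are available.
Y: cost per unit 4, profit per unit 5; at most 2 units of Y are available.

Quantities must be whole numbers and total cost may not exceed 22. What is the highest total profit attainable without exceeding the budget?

4×M and 1×Y: cost 16 ≤ 22, profit 4·8 + 1·5 = 37.
4×M and 2×Y: cost 20 ≤ 22, profit 4·8 + 2·5 = 42.
Best is 42.

42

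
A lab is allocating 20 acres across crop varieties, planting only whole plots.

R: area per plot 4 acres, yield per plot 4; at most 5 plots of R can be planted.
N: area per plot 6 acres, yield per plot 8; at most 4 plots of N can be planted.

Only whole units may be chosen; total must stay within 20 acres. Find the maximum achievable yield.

24

N has the best ratio (8/6); taking only N gives at most 3×8 = 24 (stopped by the area limit).
Optimal: 3×N: area 18 ≤ 20, yield 3·8 = 24.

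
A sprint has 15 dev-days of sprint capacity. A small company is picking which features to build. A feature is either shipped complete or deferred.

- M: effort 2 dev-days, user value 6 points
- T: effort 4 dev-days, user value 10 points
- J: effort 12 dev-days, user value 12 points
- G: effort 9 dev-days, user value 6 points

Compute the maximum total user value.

Allowing fractional choices, the relaxed optimum would be about 25.0, but features are indivisible.
M + T + G: effort 2 + 4 + 9 = 15 ≤ 15, user value 6 + 10 + 6 = 22.
M + J: effort 2 + 12 = 14 ≤ 15, user value 6 + 12 = 18.
Best is M, T, and G with total user value 22.

22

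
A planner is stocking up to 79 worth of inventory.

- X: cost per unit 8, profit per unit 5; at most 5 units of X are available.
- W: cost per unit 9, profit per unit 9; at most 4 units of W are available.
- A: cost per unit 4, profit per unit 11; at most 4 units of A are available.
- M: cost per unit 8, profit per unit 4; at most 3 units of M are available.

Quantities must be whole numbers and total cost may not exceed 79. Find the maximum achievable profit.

95

This is a bounded integer knapsack.
2×X, 4×W, 4×A, and 1×M: cost 76 ≤ 79, profit 2·5 + 4·9 + 4·11 + 1·4 = 94.
3×X, 4×W, and 4×A: cost 76 ≤ 79, profit 3·5 + 4·9 + 4·11 = 95.
Best is 95.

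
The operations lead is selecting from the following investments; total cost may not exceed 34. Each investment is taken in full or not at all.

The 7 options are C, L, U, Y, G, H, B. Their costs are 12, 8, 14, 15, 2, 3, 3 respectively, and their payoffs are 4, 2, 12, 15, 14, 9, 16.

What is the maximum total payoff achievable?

57

Allowing fractional choices, the relaxed optimum would be about 63.4, but investments are indivisible.
U + Y + G + B: cost 14 + 15 + 2 + 3 = 34 ≤ 34, payoff 12 + 15 + 14 + 16 = 57.
C + U + G + H + B: cost 12 + 14 + 2 + 3 + 3 = 34 ≤ 34, payoff 4 + 12 + 14 + 9 + 16 = 55.
L + Y + G + H + B: cost 8 + 15 + 2 + 3 + 3 = 31 ≤ 34, payoff 2 + 15 + 14 + 9 + 16 = 56.
Best is U, Y, G, and B with total payoff 57.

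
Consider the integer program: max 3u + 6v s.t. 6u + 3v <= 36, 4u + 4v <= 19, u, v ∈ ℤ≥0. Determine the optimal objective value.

24

Relaxing integrality, the LP optimum is 28.50 at (u,v) = (0, 4.75), which is not an integer point.
(u,v)=(0,4): 6·0+3·4=12≤36, 4·0+4·4=16≤19, objective 24.
(u,v)=(1,3): 6·1+3·3=15≤36, 4·1+4·3=16≤19, objective 21.
Maximum is 24 at (u,v)=(0,4).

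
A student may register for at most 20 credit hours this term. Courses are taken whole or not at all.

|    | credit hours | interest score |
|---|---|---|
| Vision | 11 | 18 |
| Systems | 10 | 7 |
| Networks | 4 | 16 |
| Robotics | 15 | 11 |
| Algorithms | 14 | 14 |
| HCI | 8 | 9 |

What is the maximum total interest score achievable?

Treat it as a binary knapsack problem.
Networks + Algorithms: credit hours 4 + 14 = 18 ≤ 20, interest score 16 + 14 = 30.
Networks + Robotics: credit hours 4 + 15 = 19 ≤ 20, interest score 16 + 11 = 27.
Vision + Networks: credit hours 11 + 4 = 15 ≤ 20, interest score 18 + 16 = 34.
Best is Vision and Networks with total interest score 34.

34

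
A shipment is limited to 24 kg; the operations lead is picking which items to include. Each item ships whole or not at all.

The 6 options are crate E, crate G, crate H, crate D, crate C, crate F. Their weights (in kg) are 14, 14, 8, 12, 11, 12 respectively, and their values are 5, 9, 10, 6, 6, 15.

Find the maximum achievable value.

25

crate H + crate F: weight 8 + 12 = 20 ≤ 24, value 10 + 15 = 25.
crate C + crate F: weight 11 + 12 = 23 ≤ 24, value 6 + 15 = 21.
crate D + crate F: weight 12 + 12 = 24 ≤ 24, value 6 + 15 = 21.
Best is crate H and crate F with total value 25.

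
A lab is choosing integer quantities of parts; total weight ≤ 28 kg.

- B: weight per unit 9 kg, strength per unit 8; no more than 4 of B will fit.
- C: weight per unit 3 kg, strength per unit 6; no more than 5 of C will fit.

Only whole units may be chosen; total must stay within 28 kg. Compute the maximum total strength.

This is a bounded integer knapsack.
C has the best ratio (6/3); taking only C gives at most 5×6 = 30 (stopped by the supply cap of 5).
Mixing does better — 1×B and 5×C: weight 24 ≤ 28, strength 1·8 + 5·6 = 38.

38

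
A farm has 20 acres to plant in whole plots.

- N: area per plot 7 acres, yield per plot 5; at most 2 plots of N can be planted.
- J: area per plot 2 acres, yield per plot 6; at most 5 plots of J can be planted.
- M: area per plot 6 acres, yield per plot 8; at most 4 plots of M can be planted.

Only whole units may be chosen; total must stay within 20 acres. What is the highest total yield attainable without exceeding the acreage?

J has the best ratio (6/2); taking only J gives at most 5×6 = 30 (stopped by the supply cap of 5).
Mixing does better — 4×J and 2×M: area 20 ≤ 20, yield 4·6 + 2·8 = 40.

40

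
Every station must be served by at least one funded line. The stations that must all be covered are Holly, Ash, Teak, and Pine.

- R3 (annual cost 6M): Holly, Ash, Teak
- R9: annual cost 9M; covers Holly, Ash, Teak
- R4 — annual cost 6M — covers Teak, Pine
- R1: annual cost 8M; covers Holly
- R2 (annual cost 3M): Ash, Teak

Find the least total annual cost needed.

Choose R3 and R4: together they cover Holly, Ash, Teak, Pine — every station.
Total annual cost: 6 + 6 = 12.

12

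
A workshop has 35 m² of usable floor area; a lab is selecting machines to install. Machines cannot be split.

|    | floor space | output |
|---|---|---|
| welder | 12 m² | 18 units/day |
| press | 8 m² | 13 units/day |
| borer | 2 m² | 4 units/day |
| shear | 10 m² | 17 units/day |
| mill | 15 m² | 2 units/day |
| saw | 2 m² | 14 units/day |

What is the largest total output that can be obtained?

welder + press + borer + shear + saw: floor space 12 + 8 + 2 + 10 + 2 = 34 ≤ 35, output 18 + 13 + 4 + 17 + 14 = 66.
welder + press + shear + saw: floor space 12 + 8 + 10 + 2 = 32 ≤ 35, output 18 + 13 + 17 + 14 = 62.
Best is welder, press, borer, shear, and saw with total output 66.

66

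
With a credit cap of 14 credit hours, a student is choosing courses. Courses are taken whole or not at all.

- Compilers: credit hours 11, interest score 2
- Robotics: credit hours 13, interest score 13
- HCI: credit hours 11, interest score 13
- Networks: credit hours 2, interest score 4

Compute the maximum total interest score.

Take HCI and Networks: credit hours 11 + 2 = 13 ≤ 14, interest score 13 + 4 = 17.
No other feasible combination does better.

17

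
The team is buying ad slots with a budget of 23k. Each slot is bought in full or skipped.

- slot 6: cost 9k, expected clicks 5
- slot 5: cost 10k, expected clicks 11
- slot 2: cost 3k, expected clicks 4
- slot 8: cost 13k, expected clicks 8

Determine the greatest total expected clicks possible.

20

This is a 0-1 knapsack instance.
Take slot 6, slot 5, and slot 2: cost 9 + 10 + 3 = 22 ≤ 23, expected clicks 5 + 11 + 4 = 20.
No other feasible combination does better.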